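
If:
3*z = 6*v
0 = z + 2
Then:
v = -1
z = -2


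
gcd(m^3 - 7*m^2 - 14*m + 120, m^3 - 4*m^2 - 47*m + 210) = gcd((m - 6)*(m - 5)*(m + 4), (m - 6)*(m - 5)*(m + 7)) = m^2 - 11*m + 30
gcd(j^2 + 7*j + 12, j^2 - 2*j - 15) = j + 3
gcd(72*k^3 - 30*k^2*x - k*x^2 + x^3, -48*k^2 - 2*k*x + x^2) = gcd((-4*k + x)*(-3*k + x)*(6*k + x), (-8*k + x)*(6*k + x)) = 6*k + x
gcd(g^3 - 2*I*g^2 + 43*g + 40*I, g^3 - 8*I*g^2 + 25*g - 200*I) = g^2 - 3*I*g + 40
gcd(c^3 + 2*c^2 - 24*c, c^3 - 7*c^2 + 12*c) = c^2 - 4*c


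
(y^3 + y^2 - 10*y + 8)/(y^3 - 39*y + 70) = (y^2 + 3*y - 4)/(y^2 + 2*y - 35)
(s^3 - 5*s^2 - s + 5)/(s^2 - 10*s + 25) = (s^2 - 1)/(s - 5)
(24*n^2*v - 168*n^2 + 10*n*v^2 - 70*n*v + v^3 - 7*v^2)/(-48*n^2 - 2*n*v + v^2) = (4*n*v - 28*n + v^2 - 7*v)/(-8*n + v)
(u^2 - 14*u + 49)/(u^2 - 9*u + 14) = (u - 7)/(u - 2)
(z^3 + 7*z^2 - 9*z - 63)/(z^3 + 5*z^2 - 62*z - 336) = (z^2 - 9)/(z^2 - 2*z - 48)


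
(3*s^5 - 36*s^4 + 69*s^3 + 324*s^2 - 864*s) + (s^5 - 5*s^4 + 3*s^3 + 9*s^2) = 4*s^5 - 41*s^4 + 72*s^3 + 333*s^2 - 864*s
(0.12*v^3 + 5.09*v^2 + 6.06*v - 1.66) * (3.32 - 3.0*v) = -0.36*v^4 - 14.8716*v^3 - 1.2812*v^2 + 25.0992*v - 5.5112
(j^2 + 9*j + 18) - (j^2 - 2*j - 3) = 11*j + 21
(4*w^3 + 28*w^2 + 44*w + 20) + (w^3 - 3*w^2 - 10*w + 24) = 5*w^3 + 25*w^2 + 34*w + 44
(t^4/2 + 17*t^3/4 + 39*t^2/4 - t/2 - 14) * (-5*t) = -5*t^5/2 - 85*t^4/4 - 195*t^3/4 + 5*t^2/2 + 70*t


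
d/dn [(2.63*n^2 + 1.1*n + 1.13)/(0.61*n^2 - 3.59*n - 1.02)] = (-10.1127*n^2 - 6.7438*n + 2.9347)/(0.3721*n^4 - 4.3798*n^3 + 11.6437*n^2 + 7.3236*n + 1.0404)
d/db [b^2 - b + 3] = 2*b - 1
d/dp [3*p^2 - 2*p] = 6*p - 2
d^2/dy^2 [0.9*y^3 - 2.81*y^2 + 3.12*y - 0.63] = 5.4*y - 5.62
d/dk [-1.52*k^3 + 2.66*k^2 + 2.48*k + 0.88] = -4.56*k^2 + 5.32*k + 2.48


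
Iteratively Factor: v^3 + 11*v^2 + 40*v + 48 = (v + 4)*(v^2 + 7*v + 12) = (v + 4)^2*(v + 3)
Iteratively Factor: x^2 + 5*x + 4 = (x + 1)*(x + 4)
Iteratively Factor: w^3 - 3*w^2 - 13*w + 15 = (w - 5)*(w^2 + 2*w - 3) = (w - 5)*(w - 1)*(w + 3)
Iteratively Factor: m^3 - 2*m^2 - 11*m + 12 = (m - 1)*(m^2 - m - 12) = (m - 1)*(m + 3)*(m - 4)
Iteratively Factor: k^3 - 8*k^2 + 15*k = (k - 5)*(k^2 - 3*k) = (k - 5)*(k - 3)*(k)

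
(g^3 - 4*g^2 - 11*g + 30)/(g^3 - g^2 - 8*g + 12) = (g - 5)/(g - 2)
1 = 1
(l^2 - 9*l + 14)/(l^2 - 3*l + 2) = (l - 7)/(l - 1)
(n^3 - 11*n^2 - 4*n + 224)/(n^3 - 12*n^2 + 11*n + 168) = (n + 4)/(n + 3)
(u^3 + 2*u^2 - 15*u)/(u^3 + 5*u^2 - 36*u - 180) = u*(u - 3)/(u^2 - 36)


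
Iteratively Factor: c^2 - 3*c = (c)*(c - 3)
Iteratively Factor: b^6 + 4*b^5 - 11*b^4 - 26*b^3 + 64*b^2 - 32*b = (b + 4)*(b^5 - 11*b^3 + 18*b^2 - 8*b) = (b - 2)*(b + 4)*(b^4 + 2*b^3 - 7*b^2 + 4*b) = b*(b - 2)*(b + 4)*(b^3 + 2*b^2 - 7*b + 4) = b*(b - 2)*(b + 4)^2*(b^2 - 2*b + 1) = b*(b - 2)*(b - 1)*(b + 4)^2*(b - 1)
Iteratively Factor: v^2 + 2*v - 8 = (v - 2)*(v + 4)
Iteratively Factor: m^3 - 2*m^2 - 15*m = (m - 5)*(m^2 + 3*m) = m*(m - 5)*(m + 3)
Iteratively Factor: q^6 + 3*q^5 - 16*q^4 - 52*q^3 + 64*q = (q)*(q^5 + 3*q^4 - 16*q^3 - 52*q^2 + 64) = q*(q - 1)*(q^4 + 4*q^3 - 12*q^2 - 64*q - 64) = q*(q - 4)*(q - 1)*(q^3 + 8*q^2 + 20*q + 16) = q*(q - 4)*(q - 1)*(q + 4)*(q^2 + 4*q + 4) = q*(q - 4)*(q - 1)*(q + 2)*(q + 4)*(q + 2)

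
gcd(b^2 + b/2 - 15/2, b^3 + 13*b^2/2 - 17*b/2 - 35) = b - 5/2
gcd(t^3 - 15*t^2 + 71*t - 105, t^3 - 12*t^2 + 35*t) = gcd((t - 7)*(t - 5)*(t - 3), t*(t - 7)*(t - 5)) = t^2 - 12*t + 35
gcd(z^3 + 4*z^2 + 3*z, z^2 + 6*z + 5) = z + 1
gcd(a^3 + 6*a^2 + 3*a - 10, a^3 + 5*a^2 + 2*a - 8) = a^2 + a - 2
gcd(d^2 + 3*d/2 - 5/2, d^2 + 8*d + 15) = 1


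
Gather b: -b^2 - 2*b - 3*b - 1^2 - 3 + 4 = -b^2 - 5*b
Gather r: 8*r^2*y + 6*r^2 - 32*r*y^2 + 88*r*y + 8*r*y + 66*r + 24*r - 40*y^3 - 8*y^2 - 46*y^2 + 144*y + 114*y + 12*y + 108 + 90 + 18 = r^2*(8*y + 6) + r*(-32*y^2 + 96*y + 90) - 40*y^3 - 54*y^2 + 270*y + 216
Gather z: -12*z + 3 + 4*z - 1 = 2 - 8*z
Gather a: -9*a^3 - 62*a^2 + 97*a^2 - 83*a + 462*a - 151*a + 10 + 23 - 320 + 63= -9*a^3 + 35*a^2 + 228*a - 224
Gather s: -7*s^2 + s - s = -7*s^2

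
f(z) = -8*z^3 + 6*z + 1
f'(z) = 6 - 24*z^2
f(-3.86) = 437.94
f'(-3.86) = -351.59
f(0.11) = 1.65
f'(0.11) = 5.71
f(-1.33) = 11.84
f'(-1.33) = -36.45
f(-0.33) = -0.69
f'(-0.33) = 3.39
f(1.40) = -12.55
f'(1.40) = -41.04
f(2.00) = -51.00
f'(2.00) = -90.00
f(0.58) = 2.92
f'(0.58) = -2.07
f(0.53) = 2.99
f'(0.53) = -0.74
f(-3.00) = 199.00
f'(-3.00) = -210.00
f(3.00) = -197.00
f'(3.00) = -210.00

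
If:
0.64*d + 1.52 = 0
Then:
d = -2.38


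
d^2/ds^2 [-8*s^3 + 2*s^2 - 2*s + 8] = 4 - 48*s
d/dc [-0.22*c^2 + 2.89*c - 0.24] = 2.89 - 0.44*c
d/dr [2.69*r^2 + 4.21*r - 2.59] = 5.38*r + 4.21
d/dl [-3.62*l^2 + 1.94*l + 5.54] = 1.94 - 7.24*l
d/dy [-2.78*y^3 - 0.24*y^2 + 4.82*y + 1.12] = -8.34*y^2 - 0.48*y + 4.82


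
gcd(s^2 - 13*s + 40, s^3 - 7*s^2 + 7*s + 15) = s - 5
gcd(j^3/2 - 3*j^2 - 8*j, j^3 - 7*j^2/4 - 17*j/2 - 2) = j + 2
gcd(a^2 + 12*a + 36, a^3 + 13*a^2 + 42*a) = a + 6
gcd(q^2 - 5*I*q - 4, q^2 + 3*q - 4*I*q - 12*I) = q - 4*I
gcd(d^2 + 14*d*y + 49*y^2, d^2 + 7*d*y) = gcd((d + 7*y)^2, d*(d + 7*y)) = d + 7*y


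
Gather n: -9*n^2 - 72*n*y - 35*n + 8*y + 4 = -9*n^2 + n*(-72*y - 35) + 8*y + 4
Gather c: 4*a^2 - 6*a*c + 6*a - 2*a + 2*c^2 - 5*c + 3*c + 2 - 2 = 4*a^2 + 4*a + 2*c^2 + c*(-6*a - 2)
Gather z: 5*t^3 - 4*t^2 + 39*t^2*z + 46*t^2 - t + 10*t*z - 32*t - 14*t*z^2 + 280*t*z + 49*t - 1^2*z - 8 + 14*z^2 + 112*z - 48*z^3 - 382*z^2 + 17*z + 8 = 5*t^3 + 42*t^2 + 16*t - 48*z^3 + z^2*(-14*t - 368) + z*(39*t^2 + 290*t + 128)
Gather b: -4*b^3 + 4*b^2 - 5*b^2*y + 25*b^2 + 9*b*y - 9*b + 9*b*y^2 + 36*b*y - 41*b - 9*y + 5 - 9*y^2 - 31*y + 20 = -4*b^3 + b^2*(29 - 5*y) + b*(9*y^2 + 45*y - 50) - 9*y^2 - 40*y + 25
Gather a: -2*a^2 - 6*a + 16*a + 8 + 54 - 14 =-2*a^2 + 10*a + 48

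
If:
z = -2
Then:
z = -2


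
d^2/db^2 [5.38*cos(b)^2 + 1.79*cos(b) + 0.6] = -1.79*cos(b) - 10.76*cos(2*b)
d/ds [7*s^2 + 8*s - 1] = 14*s + 8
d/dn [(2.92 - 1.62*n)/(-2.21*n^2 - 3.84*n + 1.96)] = (-3.5802*n^2 + 12.9064*n + 8.0376)/(4.8841*n^4 + 16.9728*n^3 + 6.0824*n^2 - 15.0528*n + 3.8416)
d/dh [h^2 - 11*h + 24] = 2*h - 11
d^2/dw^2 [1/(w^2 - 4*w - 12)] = 2*(w^2 - 4*w - 4*(w - 2)^2 - 12)/(-w^2 + 4*w + 12)^3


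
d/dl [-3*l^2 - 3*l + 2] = -6*l - 3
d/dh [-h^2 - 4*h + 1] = -2*h - 4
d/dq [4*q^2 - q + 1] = 8*q - 1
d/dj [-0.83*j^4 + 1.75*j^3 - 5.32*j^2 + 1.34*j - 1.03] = -3.32*j^3 + 5.25*j^2 - 10.64*j + 1.34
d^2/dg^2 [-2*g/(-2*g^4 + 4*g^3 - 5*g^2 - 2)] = 4*g*(4*g^2*(4*g^2 - 6*g + 5)^2 + (-20*g^2 + 24*g - 15)*(2*g^4 - 4*g^3 + 5*g^2 + 2))/(2*g^4 - 4*g^3 + 5*g^2 + 2)^3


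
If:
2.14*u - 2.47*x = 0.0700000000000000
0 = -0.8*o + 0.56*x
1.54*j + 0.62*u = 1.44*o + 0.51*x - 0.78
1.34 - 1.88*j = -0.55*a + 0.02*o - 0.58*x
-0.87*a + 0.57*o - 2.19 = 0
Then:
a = 0.13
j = 2.49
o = 4.05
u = 6.71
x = 5.78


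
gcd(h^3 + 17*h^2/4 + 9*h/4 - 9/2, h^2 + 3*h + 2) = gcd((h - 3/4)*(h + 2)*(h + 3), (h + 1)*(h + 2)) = h + 2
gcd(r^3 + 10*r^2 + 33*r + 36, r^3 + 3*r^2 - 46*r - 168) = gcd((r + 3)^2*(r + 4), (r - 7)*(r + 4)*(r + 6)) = r + 4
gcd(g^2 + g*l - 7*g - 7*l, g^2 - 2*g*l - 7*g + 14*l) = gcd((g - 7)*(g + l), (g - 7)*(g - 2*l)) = g - 7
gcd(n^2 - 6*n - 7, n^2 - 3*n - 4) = n + 1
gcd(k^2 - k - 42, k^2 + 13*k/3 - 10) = k + 6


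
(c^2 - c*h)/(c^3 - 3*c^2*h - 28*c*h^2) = (-c + h)/(-c^2 + 3*c*h + 28*h^2)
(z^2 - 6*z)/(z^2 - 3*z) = (z - 6)/(z - 3)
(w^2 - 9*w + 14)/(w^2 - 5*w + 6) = (w - 7)/(w - 3)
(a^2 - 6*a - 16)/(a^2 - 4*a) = (a^2 - 6*a - 16)/(a*(a - 4))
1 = 1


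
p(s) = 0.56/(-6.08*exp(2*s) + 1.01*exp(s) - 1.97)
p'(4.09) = 0.00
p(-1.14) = -0.25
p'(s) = 0.56*(12.16*exp(2*s) - 1.01*exp(s))/(-6.08*exp(2*s) + 1.01*exp(s) - 1.97)^2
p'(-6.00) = 0.00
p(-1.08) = -0.24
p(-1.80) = -0.28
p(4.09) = -0.00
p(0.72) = -0.02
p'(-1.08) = 0.11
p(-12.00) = -0.28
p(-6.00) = -0.28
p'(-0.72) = 0.16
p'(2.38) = 0.00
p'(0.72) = 0.04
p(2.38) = -0.00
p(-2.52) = -0.29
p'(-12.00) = 0.00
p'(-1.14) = 0.10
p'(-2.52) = -0.00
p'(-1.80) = 0.02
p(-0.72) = -0.19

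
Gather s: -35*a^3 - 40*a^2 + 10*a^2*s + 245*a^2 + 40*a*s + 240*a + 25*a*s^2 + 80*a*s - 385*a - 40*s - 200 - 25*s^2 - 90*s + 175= -35*a^3 + 205*a^2 - 145*a + s^2*(25*a - 25) + s*(10*a^2 + 120*a - 130) - 25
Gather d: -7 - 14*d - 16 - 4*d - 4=-18*d - 27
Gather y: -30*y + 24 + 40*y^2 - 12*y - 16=40*y^2 - 42*y + 8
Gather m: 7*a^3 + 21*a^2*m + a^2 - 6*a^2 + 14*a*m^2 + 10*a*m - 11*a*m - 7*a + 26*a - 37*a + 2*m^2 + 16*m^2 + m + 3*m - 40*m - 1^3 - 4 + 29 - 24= 7*a^3 - 5*a^2 - 18*a + m^2*(14*a + 18) + m*(21*a^2 - a - 36)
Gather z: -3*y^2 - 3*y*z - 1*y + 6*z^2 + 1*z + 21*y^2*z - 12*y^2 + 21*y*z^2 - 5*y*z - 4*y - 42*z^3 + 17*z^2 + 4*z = -15*y^2 - 5*y - 42*z^3 + z^2*(21*y + 23) + z*(21*y^2 - 8*y + 5)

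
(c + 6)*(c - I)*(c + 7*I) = c^3 + 6*c^2 + 6*I*c^2 + 7*c + 36*I*c + 42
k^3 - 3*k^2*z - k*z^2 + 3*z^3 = (k - 3*z)*(k - z)*(k + z)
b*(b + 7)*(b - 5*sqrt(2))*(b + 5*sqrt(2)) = b^4 + 7*b^3 - 50*b^2 - 350*b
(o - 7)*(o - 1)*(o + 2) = o^3 - 6*o^2 - 9*o + 14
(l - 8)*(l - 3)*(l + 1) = l^3 - 10*l^2 + 13*l + 24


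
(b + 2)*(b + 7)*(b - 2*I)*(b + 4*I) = b^4 + 9*b^3 + 2*I*b^3 + 22*b^2 + 18*I*b^2 + 72*b + 28*I*b + 112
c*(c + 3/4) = c^2 + 3*c/4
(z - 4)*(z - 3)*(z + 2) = z^3 - 5*z^2 - 2*z + 24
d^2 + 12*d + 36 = (d + 6)^2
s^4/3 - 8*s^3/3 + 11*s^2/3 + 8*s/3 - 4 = (s/3 + 1/3)*(s - 6)*(s - 2)*(s - 1)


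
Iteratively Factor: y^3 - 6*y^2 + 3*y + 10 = (y - 2)*(y^2 - 4*y - 5) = (y - 5)*(y - 2)*(y + 1)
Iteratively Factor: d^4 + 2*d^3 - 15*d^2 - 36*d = (d - 4)*(d^3 + 6*d^2 + 9*d) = d*(d - 4)*(d^2 + 6*d + 9) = d*(d - 4)*(d + 3)*(d + 3)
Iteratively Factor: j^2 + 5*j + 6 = (j + 2)*(j + 3)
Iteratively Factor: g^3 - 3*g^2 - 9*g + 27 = (g - 3)*(g^2 - 9) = (g - 3)^2*(g + 3)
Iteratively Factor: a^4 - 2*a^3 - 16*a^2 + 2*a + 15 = (a + 3)*(a^3 - 5*a^2 - a + 5) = (a - 5)*(a + 3)*(a^2 - 1) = (a - 5)*(a - 1)*(a + 3)*(a + 1)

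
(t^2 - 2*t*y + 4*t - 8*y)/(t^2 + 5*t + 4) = (t - 2*y)/(t + 1)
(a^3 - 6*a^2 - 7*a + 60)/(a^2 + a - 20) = (a^2 - 2*a - 15)/(a + 5)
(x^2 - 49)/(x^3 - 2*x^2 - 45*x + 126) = (x - 7)/(x^2 - 9*x + 18)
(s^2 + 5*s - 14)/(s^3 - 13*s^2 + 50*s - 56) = (s + 7)/(s^2 - 11*s + 28)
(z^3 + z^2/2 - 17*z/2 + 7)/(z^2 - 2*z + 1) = (z^2 + 3*z/2 - 7)/(z - 1)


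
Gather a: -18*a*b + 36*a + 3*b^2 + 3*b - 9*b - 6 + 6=a*(36 - 18*b) + 3*b^2 - 6*b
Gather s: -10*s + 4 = 4 - 10*s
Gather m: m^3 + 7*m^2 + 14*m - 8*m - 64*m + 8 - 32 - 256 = m^3 + 7*m^2 - 58*m - 280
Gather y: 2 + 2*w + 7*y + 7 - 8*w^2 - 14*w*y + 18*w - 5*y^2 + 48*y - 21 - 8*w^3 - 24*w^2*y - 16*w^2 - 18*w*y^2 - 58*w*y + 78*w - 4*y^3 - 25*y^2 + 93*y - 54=-8*w^3 - 24*w^2 + 98*w - 4*y^3 + y^2*(-18*w - 30) + y*(-24*w^2 - 72*w + 148) - 66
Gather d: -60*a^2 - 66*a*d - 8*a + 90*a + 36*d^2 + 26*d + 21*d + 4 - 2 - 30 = -60*a^2 + 82*a + 36*d^2 + d*(47 - 66*a) - 28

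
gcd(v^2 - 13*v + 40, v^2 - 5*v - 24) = v - 8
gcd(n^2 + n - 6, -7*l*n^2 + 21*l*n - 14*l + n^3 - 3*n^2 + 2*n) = n - 2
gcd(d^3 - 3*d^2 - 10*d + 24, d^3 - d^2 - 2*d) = d - 2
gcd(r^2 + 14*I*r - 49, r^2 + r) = 1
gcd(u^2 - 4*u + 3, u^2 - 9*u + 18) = u - 3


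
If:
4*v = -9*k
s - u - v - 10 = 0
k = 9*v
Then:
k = 0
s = u + 10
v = 0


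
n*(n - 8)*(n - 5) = n^3 - 13*n^2 + 40*n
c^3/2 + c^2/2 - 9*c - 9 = (c/2 + 1/2)*(c - 3*sqrt(2))*(c + 3*sqrt(2))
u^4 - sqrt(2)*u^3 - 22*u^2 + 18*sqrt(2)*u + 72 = (u - 3*sqrt(2))*(u - 2*sqrt(2))*(u + sqrt(2))*(u + 3*sqrt(2))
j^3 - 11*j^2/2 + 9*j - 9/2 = (j - 3)*(j - 3/2)*(j - 1)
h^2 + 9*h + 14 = (h + 2)*(h + 7)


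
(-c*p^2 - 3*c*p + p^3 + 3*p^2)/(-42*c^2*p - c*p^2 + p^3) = (c*p + 3*c - p^2 - 3*p)/(42*c^2 + c*p - p^2)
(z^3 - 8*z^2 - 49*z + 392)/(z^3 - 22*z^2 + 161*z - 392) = (z + 7)/(z - 7)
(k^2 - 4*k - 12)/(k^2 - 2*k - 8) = (k - 6)/(k - 4)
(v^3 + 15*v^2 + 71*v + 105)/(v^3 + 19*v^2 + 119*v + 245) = (v + 3)/(v + 7)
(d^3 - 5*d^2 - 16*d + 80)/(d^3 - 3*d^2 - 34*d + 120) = (d + 4)/(d + 6)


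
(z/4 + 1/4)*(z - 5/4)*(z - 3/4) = z^3/4 - z^2/4 - 17*z/64 + 15/64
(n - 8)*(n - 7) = n^2 - 15*n + 56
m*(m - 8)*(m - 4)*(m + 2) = m^4 - 10*m^3 + 8*m^2 + 64*m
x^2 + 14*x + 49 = (x + 7)^2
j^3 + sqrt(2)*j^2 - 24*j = j*(j - 3*sqrt(2))*(j + 4*sqrt(2))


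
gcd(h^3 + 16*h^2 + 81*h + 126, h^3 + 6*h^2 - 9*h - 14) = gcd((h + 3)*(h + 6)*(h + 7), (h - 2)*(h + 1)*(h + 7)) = h + 7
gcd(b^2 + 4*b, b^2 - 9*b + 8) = 1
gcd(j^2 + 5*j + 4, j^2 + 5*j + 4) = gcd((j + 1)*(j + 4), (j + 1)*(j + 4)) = j^2 + 5*j + 4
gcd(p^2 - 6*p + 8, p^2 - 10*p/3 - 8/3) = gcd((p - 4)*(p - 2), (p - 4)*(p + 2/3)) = p - 4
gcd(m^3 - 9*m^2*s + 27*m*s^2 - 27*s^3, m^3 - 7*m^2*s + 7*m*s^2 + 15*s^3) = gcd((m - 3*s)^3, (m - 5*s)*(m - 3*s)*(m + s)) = -m + 3*s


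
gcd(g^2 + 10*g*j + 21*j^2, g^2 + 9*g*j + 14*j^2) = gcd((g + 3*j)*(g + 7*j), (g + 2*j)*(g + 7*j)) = g + 7*j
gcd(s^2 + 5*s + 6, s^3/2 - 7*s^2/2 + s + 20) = s + 2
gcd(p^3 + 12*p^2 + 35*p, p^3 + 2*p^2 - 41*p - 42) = p + 7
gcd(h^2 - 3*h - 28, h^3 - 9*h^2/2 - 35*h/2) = h - 7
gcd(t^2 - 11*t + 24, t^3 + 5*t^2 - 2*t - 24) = 1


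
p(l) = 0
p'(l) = 0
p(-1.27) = 0.00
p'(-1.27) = 0.00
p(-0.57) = 0.00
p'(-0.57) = 0.00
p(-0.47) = 0.00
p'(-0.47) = 0.00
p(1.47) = 0.00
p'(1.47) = 0.00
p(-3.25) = 0.00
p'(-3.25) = 0.00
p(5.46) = 0.00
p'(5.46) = 0.00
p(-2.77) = 0.00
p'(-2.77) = 0.00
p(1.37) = 0.00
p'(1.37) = 0.00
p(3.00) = 0.00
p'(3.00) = 0.00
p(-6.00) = 0.00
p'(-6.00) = 0.00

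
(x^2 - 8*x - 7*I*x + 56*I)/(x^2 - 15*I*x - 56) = (x - 8)/(x - 8*I)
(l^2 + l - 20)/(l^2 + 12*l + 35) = (l - 4)/(l + 7)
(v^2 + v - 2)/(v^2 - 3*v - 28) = (-v^2 - v + 2)/(-v^2 + 3*v + 28)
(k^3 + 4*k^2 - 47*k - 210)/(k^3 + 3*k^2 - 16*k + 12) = (k^2 - 2*k - 35)/(k^2 - 3*k + 2)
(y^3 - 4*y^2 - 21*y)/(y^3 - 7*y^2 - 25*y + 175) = y*(y + 3)/(y^2 - 25)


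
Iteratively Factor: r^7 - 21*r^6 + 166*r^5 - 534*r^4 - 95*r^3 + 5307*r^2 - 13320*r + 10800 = (r - 4)*(r^6 - 17*r^5 + 98*r^4 - 142*r^3 - 663*r^2 + 2655*r - 2700) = (r - 5)*(r - 4)*(r^5 - 12*r^4 + 38*r^3 + 48*r^2 - 423*r + 540) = (r - 5)*(r - 4)^2*(r^4 - 8*r^3 + 6*r^2 + 72*r - 135) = (r - 5)*(r - 4)^2*(r - 3)*(r^3 - 5*r^2 - 9*r + 45) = (r - 5)^2*(r - 4)^2*(r - 3)*(r^2 - 9) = (r - 5)^2*(r - 4)^2*(r - 3)*(r + 3)*(r - 3)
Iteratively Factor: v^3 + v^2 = (v)*(v^2 + v) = v*(v + 1)*(v)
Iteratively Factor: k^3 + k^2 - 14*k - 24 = (k - 4)*(k^2 + 5*k + 6) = (k - 4)*(k + 2)*(k + 3)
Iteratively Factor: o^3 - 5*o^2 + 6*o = (o - 3)*(o^2 - 2*o) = (o - 3)*(o - 2)*(o)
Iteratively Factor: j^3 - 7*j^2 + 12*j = (j)*(j^2 - 7*j + 12) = j*(j - 3)*(j - 4)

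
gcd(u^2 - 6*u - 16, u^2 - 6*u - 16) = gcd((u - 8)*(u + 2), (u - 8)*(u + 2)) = u^2 - 6*u - 16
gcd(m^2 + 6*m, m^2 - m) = m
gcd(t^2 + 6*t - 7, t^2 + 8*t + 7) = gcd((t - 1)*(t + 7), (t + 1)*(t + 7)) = t + 7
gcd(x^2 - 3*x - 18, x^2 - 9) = x + 3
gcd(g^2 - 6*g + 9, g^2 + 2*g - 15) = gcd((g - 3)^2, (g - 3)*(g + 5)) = g - 3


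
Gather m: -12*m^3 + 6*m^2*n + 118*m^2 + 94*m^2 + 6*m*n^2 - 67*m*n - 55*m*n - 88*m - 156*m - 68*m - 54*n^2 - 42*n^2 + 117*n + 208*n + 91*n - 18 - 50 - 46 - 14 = -12*m^3 + m^2*(6*n + 212) + m*(6*n^2 - 122*n - 312) - 96*n^2 + 416*n - 128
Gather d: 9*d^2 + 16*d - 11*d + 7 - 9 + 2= 9*d^2 + 5*d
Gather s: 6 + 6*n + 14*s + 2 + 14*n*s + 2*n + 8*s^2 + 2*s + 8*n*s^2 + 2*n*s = 8*n + s^2*(8*n + 8) + s*(16*n + 16) + 8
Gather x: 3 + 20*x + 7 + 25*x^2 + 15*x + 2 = 25*x^2 + 35*x + 12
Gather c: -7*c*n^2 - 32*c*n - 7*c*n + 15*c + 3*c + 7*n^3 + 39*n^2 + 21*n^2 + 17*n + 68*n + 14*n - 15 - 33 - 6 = c*(-7*n^2 - 39*n + 18) + 7*n^3 + 60*n^2 + 99*n - 54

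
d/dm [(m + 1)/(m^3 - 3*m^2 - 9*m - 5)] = 2*(2 - m)/(m^4 - 8*m^3 + 6*m^2 + 40*m + 25)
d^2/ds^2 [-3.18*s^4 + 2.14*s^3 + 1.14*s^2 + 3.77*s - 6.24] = -38.16*s^2 + 12.84*s + 2.28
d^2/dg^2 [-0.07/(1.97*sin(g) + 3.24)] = (0.271663*sin(g)^2 - 0.446796*sin(g) - 0.543326)/(1.97*sin(g) + 3.24)^3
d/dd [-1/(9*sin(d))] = cos(d)/(9*sin(d)^2)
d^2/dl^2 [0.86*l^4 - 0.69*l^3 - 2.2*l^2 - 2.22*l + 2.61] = 10.32*l^2 - 4.14*l - 4.4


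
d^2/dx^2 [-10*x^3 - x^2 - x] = -60*x - 2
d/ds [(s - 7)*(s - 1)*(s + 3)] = 3*s^2 - 10*s - 17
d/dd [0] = 0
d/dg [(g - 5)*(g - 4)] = 2*g - 9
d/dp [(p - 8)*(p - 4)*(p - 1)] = 3*p^2 - 26*p + 44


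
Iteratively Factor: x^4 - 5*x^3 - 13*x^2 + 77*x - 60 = (x - 3)*(x^3 - 2*x^2 - 19*x + 20) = (x - 3)*(x - 1)*(x^2 - x - 20) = (x - 3)*(x - 1)*(x + 4)*(x - 5)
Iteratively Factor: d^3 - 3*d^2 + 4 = (d - 2)*(d^2 - d - 2) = (d - 2)^2*(d + 1)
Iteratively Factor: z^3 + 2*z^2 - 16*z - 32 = (z - 4)*(z^2 + 6*z + 8) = (z - 4)*(z + 2)*(z + 4)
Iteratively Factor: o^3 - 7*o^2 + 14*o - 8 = (o - 4)*(o^2 - 3*o + 2) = (o - 4)*(o - 2)*(o - 1)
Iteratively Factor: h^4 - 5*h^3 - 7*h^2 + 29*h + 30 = (h + 1)*(h^3 - 6*h^2 - h + 30) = (h - 3)*(h + 1)*(h^2 - 3*h - 10) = (h - 3)*(h + 1)*(h + 2)*(h - 5)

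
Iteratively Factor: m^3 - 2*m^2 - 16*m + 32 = (m - 4)*(m^2 + 2*m - 8) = (m - 4)*(m - 2)*(m + 4)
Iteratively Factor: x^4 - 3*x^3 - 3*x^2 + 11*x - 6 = (x - 1)*(x^3 - 2*x^2 - 5*x + 6) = (x - 3)*(x - 1)*(x^2 + x - 2) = (x - 3)*(x - 1)^2*(x + 2)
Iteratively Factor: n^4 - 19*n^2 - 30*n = (n + 2)*(n^3 - 2*n^2 - 15*n) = (n + 2)*(n + 3)*(n^2 - 5*n) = (n - 5)*(n + 2)*(n + 3)*(n)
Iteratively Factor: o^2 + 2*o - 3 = (o - 1)*(o + 3)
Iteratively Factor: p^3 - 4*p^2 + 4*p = (p - 2)*(p^2 - 2*p) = p*(p - 2)*(p - 2)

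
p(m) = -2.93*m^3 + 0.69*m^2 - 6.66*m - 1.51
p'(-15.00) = -2005.11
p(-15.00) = 10142.39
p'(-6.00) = -331.38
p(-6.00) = 696.17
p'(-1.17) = -20.31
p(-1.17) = 11.92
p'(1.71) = -30.00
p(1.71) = -25.53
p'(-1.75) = -35.99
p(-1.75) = 27.96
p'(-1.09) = -18.61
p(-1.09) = 10.36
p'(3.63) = -117.48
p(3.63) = -156.74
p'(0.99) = -13.91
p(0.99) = -10.27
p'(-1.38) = -25.30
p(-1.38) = 16.70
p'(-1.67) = -33.48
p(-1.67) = 25.18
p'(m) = -8.79*m^2 + 1.38*m - 6.66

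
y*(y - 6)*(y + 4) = y^3 - 2*y^2 - 24*y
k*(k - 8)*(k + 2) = k^3 - 6*k^2 - 16*k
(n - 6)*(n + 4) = n^2 - 2*n - 24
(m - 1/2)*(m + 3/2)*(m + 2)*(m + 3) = m^4 + 6*m^3 + 41*m^2/4 + 9*m/4 - 9/2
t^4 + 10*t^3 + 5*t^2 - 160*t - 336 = (t - 4)*(t + 3)*(t + 4)*(t + 7)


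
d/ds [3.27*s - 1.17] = 3.27000000000000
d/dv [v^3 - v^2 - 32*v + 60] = 3*v^2 - 2*v - 32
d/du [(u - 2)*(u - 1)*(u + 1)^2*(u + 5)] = 5*u^4 + 16*u^3 - 24*u^2 - 28*u + 7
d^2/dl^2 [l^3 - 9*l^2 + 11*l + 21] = 6*l - 18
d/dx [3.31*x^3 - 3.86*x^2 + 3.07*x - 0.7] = 9.93*x^2 - 7.72*x + 3.07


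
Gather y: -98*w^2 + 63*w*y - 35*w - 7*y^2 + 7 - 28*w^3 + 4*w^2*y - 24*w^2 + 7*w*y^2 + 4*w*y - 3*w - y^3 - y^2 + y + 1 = -28*w^3 - 122*w^2 - 38*w - y^3 + y^2*(7*w - 8) + y*(4*w^2 + 67*w + 1) + 8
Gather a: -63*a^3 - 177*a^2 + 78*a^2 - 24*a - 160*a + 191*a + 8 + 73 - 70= -63*a^3 - 99*a^2 + 7*a + 11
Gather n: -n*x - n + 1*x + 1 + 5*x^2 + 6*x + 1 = n*(-x - 1) + 5*x^2 + 7*x + 2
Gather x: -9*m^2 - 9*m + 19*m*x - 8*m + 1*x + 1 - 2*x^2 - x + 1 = -9*m^2 + 19*m*x - 17*m - 2*x^2 + 2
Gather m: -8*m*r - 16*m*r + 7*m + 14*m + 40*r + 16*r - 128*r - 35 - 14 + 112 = m*(21 - 24*r) - 72*r + 63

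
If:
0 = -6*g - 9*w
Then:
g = -3*w/2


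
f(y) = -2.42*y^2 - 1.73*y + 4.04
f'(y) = -4.84*y - 1.73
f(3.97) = -40.97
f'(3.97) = -20.94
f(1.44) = -3.47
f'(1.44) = -8.70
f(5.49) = -78.40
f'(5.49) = -28.30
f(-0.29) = 4.34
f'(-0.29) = -0.33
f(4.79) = -59.77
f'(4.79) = -24.91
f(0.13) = 3.77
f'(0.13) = -2.36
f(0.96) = 0.15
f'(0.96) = -6.38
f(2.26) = -12.23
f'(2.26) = -12.67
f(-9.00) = -176.41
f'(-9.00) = 41.83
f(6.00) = -93.46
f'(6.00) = -30.77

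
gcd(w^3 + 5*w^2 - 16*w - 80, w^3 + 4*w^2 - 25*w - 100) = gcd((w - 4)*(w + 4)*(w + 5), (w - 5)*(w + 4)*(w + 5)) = w^2 + 9*w + 20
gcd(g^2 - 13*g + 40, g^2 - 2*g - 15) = g - 5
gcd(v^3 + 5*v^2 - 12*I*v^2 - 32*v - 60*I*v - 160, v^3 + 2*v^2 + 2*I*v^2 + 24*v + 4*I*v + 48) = v - 4*I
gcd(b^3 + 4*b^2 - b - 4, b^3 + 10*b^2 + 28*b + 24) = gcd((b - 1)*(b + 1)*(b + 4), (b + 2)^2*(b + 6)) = 1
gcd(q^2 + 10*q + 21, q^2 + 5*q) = 1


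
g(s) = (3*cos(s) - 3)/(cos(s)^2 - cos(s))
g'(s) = (2*sin(s)*cos(s) - sin(s))*(3*cos(s) - 3)/(cos(s)^2 - cos(s))^2 - 3*sin(s)/(cos(s)^2 - cos(s))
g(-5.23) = 6.06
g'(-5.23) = 10.65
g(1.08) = 6.36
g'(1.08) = 11.91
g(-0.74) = 4.06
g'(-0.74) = -3.71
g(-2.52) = -3.69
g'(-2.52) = -2.64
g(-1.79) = -13.80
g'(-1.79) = -61.93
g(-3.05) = -3.01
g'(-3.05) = -0.28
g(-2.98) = -3.04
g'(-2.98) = -0.50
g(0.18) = 3.05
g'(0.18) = 0.55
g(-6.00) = 3.12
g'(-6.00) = 0.91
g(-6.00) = 3.12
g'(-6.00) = 0.91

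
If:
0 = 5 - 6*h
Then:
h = 5/6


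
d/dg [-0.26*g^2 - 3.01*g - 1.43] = -0.52*g - 3.01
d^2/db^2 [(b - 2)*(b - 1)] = 2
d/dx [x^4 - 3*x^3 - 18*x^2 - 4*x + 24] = 4*x^3 - 9*x^2 - 36*x - 4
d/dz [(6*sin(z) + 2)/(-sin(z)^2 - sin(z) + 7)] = 2*(3*sin(z)^2 + 2*sin(z) + 22)*cos(z)/(sin(z)^2 + sin(z) - 7)^2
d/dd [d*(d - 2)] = 2*d - 2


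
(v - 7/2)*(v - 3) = v^2 - 13*v/2 + 21/2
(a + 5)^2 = a^2 + 10*a + 25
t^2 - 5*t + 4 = (t - 4)*(t - 1)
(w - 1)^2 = w^2 - 2*w + 1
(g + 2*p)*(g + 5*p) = g^2 + 7*g*p + 10*p^2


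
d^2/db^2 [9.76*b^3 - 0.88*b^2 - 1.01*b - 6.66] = 58.56*b - 1.76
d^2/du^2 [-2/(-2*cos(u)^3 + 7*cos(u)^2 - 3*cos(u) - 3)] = 16*(2*(6*cos(u)^2 - 14*cos(u) + 3)^2*sin(u)^2 + (9*cos(u) - 7*cos(2*u) + cos(3*u) - 1)*(18*cos(u)^3 - 28*cos(u)^2 - 9*cos(u) + 14)/2)/(9*cos(u) - 7*cos(2*u) + cos(3*u) - 1)^3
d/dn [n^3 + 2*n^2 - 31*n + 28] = 3*n^2 + 4*n - 31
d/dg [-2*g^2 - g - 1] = -4*g - 1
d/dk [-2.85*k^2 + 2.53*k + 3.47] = 2.53 - 5.7*k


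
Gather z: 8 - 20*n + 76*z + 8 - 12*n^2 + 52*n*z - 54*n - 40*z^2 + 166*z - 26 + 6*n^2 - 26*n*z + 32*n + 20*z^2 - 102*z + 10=-6*n^2 - 42*n - 20*z^2 + z*(26*n + 140)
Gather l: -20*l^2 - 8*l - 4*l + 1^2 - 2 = -20*l^2 - 12*l - 1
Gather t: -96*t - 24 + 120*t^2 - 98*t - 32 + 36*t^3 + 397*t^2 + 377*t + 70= 36*t^3 + 517*t^2 + 183*t + 14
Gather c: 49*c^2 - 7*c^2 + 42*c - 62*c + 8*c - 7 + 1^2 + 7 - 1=42*c^2 - 12*c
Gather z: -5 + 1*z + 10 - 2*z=5 - z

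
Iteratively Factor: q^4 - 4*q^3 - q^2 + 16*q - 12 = (q - 1)*(q^3 - 3*q^2 - 4*q + 12) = (q - 2)*(q - 1)*(q^2 - q - 6) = (q - 2)*(q - 1)*(q + 2)*(q - 3)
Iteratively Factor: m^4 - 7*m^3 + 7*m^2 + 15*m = (m - 3)*(m^3 - 4*m^2 - 5*m) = m*(m - 3)*(m^2 - 4*m - 5) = m*(m - 3)*(m + 1)*(m - 5)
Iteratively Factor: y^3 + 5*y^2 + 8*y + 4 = (y + 1)*(y^2 + 4*y + 4) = (y + 1)*(y + 2)*(y + 2)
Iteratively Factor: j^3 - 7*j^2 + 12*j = (j - 3)*(j^2 - 4*j) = (j - 4)*(j - 3)*(j)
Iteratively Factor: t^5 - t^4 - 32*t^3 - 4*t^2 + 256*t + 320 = (t + 2)*(t^4 - 3*t^3 - 26*t^2 + 48*t + 160) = (t + 2)^2*(t^3 - 5*t^2 - 16*t + 80) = (t - 5)*(t + 2)^2*(t^2 - 16) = (t - 5)*(t - 4)*(t + 2)^2*(t + 4)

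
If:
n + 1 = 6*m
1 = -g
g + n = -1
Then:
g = -1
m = 1/6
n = 0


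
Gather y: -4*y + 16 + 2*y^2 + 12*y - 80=2*y^2 + 8*y - 64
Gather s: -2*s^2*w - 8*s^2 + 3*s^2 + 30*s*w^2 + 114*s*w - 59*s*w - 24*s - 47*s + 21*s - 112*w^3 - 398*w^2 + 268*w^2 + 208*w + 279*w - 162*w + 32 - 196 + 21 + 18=s^2*(-2*w - 5) + s*(30*w^2 + 55*w - 50) - 112*w^3 - 130*w^2 + 325*w - 125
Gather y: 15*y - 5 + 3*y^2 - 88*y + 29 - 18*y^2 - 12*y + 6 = -15*y^2 - 85*y + 30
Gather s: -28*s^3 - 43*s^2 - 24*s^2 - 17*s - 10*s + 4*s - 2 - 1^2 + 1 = -28*s^3 - 67*s^2 - 23*s - 2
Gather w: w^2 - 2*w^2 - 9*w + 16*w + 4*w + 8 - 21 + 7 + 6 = -w^2 + 11*w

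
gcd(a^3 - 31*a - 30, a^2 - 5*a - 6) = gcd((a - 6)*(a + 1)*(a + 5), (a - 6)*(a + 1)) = a^2 - 5*a - 6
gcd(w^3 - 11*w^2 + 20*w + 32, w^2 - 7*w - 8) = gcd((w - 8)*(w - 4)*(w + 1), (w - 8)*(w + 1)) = w^2 - 7*w - 8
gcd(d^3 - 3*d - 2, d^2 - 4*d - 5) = d + 1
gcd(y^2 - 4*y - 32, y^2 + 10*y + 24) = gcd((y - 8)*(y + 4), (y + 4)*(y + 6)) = y + 4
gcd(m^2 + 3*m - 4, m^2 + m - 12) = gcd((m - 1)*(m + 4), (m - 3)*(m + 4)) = m + 4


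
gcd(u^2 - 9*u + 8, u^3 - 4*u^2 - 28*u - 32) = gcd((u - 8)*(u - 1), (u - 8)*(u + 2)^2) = u - 8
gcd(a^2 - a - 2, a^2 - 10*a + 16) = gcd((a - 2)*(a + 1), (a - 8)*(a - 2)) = a - 2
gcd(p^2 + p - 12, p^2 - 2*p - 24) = p + 4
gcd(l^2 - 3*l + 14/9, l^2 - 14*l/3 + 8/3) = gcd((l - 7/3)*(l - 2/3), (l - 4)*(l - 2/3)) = l - 2/3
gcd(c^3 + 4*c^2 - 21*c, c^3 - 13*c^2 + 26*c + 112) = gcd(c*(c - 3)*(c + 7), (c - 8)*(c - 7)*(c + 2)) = 1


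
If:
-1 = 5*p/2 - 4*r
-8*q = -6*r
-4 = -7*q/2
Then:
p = 214/105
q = 8/7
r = 32/21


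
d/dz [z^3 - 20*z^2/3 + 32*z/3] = 3*z^2 - 40*z/3 + 32/3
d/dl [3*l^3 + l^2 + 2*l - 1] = 9*l^2 + 2*l + 2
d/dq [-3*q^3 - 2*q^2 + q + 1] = -9*q^2 - 4*q + 1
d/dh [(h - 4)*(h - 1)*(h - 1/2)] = 3*h^2 - 11*h + 13/2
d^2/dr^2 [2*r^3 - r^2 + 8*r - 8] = 12*r - 2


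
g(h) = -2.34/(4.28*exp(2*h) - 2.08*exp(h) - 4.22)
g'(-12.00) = 0.00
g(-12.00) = 0.55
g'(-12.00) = 0.00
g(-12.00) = 0.55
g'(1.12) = 0.20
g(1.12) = -0.08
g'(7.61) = 0.00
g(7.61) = -0.00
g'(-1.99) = -0.01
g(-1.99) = 0.53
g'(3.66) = 0.00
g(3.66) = -0.00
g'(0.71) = 0.85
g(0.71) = -0.25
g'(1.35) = 0.11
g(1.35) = -0.05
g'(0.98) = 0.30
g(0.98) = -0.11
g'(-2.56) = -0.01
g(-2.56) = 0.54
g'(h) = -2.34*(-8.56*exp(2*h) + 2.08*exp(h))/(4.28*exp(2*h) - 2.08*exp(h) - 4.22)^2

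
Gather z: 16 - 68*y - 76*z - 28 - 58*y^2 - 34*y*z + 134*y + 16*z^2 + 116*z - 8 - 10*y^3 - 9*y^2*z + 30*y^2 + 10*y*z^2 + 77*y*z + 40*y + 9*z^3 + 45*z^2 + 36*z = -10*y^3 - 28*y^2 + 106*y + 9*z^3 + z^2*(10*y + 61) + z*(-9*y^2 + 43*y + 76) - 20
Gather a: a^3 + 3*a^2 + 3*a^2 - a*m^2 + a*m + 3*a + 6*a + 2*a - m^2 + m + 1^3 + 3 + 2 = a^3 + 6*a^2 + a*(-m^2 + m + 11) - m^2 + m + 6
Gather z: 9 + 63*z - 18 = 63*z - 9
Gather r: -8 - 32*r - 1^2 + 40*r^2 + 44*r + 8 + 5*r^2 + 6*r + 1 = 45*r^2 + 18*r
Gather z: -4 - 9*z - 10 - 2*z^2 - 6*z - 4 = -2*z^2 - 15*z - 18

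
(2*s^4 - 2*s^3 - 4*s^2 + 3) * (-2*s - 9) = -4*s^5 - 14*s^4 + 26*s^3 + 36*s^2 - 6*s - 27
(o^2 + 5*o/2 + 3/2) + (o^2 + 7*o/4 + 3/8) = 2*o^2 + 17*o/4 + 15/8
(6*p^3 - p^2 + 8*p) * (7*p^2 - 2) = 42*p^5 - 7*p^4 + 44*p^3 + 2*p^2 - 16*p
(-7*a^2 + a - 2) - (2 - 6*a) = -7*a^2 + 7*a - 4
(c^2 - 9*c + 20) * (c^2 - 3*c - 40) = c^4 - 12*c^3 + 7*c^2 + 300*c - 800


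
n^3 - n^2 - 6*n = n*(n - 3)*(n + 2)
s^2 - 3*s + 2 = (s - 2)*(s - 1)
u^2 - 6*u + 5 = (u - 5)*(u - 1)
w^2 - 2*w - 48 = (w - 8)*(w + 6)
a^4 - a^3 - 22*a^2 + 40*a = a*(a - 4)*(a - 2)*(a + 5)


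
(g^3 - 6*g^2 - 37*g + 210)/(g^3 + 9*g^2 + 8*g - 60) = (g^2 - 12*g + 35)/(g^2 + 3*g - 10)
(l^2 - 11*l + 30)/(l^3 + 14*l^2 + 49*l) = (l^2 - 11*l + 30)/(l*(l^2 + 14*l + 49))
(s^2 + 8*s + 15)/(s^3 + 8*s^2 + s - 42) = (s + 5)/(s^2 + 5*s - 14)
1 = 1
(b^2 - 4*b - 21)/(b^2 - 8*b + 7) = (b + 3)/(b - 1)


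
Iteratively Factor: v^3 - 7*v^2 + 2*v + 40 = (v - 5)*(v^2 - 2*v - 8) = (v - 5)*(v + 2)*(v - 4)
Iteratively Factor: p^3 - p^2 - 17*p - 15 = (p - 5)*(p^2 + 4*p + 3) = (p - 5)*(p + 1)*(p + 3)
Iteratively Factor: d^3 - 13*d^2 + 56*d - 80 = (d - 4)*(d^2 - 9*d + 20) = (d - 4)^2*(d - 5)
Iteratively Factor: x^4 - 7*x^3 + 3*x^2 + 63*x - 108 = (x - 3)*(x^3 - 4*x^2 - 9*x + 36) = (x - 3)*(x + 3)*(x^2 - 7*x + 12) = (x - 3)^2*(x + 3)*(x - 4)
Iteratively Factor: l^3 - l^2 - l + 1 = (l - 1)*(l^2 - 1) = (l - 1)*(l + 1)*(l - 1)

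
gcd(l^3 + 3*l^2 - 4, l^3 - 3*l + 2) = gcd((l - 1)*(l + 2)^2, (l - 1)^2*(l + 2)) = l^2 + l - 2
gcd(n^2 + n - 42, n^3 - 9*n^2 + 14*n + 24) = n - 6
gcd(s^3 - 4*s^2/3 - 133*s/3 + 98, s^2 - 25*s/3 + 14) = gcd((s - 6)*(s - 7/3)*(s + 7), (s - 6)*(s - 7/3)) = s^2 - 25*s/3 + 14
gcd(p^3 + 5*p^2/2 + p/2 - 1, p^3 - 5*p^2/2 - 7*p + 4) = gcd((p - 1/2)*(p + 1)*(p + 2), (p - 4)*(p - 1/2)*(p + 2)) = p^2 + 3*p/2 - 1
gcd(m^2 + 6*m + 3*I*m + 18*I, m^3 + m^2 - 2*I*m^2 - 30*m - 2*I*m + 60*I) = m + 6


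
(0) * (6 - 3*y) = 0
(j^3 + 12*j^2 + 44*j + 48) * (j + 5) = j^4 + 17*j^3 + 104*j^2 + 268*j + 240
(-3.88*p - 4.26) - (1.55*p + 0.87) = -5.43*p - 5.13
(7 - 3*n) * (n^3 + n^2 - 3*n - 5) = -3*n^4 + 4*n^3 + 16*n^2 - 6*n - 35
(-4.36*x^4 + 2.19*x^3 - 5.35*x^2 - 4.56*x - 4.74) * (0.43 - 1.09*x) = 4.7524*x^5 - 4.2619*x^4 + 6.7732*x^3 + 2.6699*x^2 + 3.2058*x - 2.0382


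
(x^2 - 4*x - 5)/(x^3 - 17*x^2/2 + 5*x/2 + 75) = 2*(x + 1)/(2*x^2 - 7*x - 30)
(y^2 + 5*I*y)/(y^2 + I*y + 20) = y/(y - 4*I)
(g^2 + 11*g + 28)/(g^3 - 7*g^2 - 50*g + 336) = (g + 4)/(g^2 - 14*g + 48)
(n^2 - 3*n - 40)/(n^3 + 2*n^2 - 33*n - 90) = (n - 8)/(n^2 - 3*n - 18)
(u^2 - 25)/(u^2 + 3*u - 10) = (u - 5)/(u - 2)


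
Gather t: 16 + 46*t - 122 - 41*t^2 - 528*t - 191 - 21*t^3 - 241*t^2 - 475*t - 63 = -21*t^3 - 282*t^2 - 957*t - 360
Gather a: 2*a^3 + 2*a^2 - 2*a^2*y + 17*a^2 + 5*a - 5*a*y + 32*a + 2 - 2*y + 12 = 2*a^3 + a^2*(19 - 2*y) + a*(37 - 5*y) - 2*y + 14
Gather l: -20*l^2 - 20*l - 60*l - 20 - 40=-20*l^2 - 80*l - 60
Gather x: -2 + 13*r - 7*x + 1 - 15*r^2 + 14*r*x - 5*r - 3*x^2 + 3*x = -15*r^2 + 8*r - 3*x^2 + x*(14*r - 4) - 1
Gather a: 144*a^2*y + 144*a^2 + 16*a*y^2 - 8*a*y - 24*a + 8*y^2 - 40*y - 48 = a^2*(144*y + 144) + a*(16*y^2 - 8*y - 24) + 8*y^2 - 40*y - 48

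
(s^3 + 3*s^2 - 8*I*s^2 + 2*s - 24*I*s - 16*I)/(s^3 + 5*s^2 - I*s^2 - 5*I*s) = (s^3 + s^2*(3 - 8*I) + 2*s*(1 - 12*I) - 16*I)/(s*(s^2 + s*(5 - I) - 5*I))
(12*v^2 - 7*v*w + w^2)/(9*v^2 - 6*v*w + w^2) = (4*v - w)/(3*v - w)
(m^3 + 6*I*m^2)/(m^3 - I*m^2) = (m + 6*I)/(m - I)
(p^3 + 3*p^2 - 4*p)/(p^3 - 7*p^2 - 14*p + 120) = p*(p - 1)/(p^2 - 11*p + 30)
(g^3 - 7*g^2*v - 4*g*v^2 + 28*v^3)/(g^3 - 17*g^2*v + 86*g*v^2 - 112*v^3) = (-g - 2*v)/(-g + 8*v)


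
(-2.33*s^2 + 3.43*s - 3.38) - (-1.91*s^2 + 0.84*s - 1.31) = -0.42*s^2 + 2.59*s - 2.07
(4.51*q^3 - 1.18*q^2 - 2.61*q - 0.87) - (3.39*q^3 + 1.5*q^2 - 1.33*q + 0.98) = 1.12*q^3 - 2.68*q^2 - 1.28*q - 1.85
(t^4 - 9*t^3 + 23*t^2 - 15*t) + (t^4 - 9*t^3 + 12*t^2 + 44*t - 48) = 2*t^4 - 18*t^3 + 35*t^2 + 29*t - 48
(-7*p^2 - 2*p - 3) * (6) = -42*p^2 - 12*p - 18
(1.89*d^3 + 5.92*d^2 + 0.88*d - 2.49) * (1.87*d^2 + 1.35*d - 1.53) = 3.5343*d^5 + 13.6219*d^4 + 6.7459*d^3 - 12.5259*d^2 - 4.7079*d + 3.8097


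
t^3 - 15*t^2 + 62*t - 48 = (t - 8)*(t - 6)*(t - 1)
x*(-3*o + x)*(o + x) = -3*o^2*x - 2*o*x^2 + x^3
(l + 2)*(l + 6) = l^2 + 8*l + 12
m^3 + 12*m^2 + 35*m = m*(m + 5)*(m + 7)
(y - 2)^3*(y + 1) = y^4 - 5*y^3 + 6*y^2 + 4*y - 8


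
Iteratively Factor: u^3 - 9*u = (u)*(u^2 - 9) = u*(u - 3)*(u + 3)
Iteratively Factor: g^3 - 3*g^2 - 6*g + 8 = (g - 1)*(g^2 - 2*g - 8) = (g - 4)*(g - 1)*(g + 2)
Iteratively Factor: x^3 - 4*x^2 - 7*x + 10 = (x - 5)*(x^2 + x - 2) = (x - 5)*(x + 2)*(x - 1)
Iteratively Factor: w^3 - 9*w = (w + 3)*(w^2 - 3*w) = w*(w + 3)*(w - 3)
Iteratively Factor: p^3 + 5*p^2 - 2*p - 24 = (p + 4)*(p^2 + p - 6) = (p + 3)*(p + 4)*(p - 2)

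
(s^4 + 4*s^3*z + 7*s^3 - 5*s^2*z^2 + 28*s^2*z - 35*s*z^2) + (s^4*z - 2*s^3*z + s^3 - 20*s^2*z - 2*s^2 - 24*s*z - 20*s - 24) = s^4*z + s^4 + 2*s^3*z + 8*s^3 - 5*s^2*z^2 + 8*s^2*z - 2*s^2 - 35*s*z^2 - 24*s*z - 20*s - 24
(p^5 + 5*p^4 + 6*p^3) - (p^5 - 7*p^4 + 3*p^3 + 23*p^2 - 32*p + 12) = 12*p^4 + 3*p^3 - 23*p^2 + 32*p - 12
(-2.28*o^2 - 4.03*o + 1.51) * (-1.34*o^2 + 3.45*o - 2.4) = 3.0552*o^4 - 2.4658*o^3 - 10.4549*o^2 + 14.8815*o - 3.624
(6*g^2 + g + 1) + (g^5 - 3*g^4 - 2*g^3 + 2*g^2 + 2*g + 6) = g^5 - 3*g^4 - 2*g^3 + 8*g^2 + 3*g + 7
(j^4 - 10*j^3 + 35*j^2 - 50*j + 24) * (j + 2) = j^5 - 8*j^4 + 15*j^3 + 20*j^2 - 76*j + 48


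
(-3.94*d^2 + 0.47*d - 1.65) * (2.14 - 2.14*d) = 8.4316*d^3 - 9.4374*d^2 + 4.5368*d - 3.531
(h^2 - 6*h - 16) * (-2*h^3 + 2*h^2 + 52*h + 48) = -2*h^5 + 14*h^4 + 72*h^3 - 296*h^2 - 1120*h - 768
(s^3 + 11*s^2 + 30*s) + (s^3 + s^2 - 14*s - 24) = 2*s^3 + 12*s^2 + 16*s - 24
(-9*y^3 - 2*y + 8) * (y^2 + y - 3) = -9*y^5 - 9*y^4 + 25*y^3 + 6*y^2 + 14*y - 24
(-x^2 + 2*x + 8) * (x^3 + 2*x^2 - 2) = -x^5 + 12*x^3 + 18*x^2 - 4*x - 16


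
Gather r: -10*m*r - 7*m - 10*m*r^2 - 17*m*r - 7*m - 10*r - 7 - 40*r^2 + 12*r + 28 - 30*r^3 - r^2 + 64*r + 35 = -14*m - 30*r^3 + r^2*(-10*m - 41) + r*(66 - 27*m) + 56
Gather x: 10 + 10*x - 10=10*x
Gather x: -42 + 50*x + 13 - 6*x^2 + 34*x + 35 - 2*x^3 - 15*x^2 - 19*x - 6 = -2*x^3 - 21*x^2 + 65*x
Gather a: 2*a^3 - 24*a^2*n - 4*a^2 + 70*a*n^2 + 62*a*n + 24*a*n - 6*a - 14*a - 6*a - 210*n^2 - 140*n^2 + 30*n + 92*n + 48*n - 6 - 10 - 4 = 2*a^3 + a^2*(-24*n - 4) + a*(70*n^2 + 86*n - 26) - 350*n^2 + 170*n - 20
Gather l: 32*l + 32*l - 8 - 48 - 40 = 64*l - 96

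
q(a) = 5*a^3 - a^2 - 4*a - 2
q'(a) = 15*a^2 - 2*a - 4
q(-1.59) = -18.27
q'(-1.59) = 37.10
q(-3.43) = -201.81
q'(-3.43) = 179.33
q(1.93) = 22.50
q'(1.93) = 48.01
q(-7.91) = -2507.50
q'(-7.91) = 950.34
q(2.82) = 90.90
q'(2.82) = 109.65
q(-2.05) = -41.08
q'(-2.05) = 63.14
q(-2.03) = -39.83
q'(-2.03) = 61.87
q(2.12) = 32.67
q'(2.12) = 59.18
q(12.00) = 8446.00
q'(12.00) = 2132.00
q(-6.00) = -1094.00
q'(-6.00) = 548.00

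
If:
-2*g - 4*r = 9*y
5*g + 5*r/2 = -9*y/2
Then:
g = 3*y/10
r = -12*y/5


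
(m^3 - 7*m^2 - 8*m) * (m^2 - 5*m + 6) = m^5 - 12*m^4 + 33*m^3 - 2*m^2 - 48*m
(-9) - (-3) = -6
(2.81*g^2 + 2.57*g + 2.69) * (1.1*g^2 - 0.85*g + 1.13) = 3.091*g^4 + 0.4385*g^3 + 3.9498*g^2 + 0.6176*g + 3.0397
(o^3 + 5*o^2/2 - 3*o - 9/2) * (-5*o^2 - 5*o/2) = -5*o^5 - 15*o^4 + 35*o^3/4 + 30*o^2 + 45*o/4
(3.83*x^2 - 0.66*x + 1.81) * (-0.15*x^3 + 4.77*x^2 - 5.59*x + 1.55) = -0.5745*x^5 + 18.3681*x^4 - 24.8294*x^3 + 18.2596*x^2 - 11.1409*x + 2.8055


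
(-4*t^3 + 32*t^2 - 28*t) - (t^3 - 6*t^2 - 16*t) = -5*t^3 + 38*t^2 - 12*t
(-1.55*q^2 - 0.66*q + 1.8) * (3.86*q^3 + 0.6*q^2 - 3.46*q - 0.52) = -5.983*q^5 - 3.4776*q^4 + 11.915*q^3 + 4.1696*q^2 - 5.8848*q - 0.936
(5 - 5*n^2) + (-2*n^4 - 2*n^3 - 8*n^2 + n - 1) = -2*n^4 - 2*n^3 - 13*n^2 + n + 4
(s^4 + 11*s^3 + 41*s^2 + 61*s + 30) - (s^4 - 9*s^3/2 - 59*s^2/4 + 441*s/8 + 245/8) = 31*s^3/2 + 223*s^2/4 + 47*s/8 - 5/8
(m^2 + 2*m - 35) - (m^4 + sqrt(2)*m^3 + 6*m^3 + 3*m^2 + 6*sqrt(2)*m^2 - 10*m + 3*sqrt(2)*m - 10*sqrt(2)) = -m^4 - 6*m^3 - sqrt(2)*m^3 - 6*sqrt(2)*m^2 - 2*m^2 - 3*sqrt(2)*m + 12*m - 35 + 10*sqrt(2)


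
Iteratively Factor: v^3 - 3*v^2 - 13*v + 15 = (v + 3)*(v^2 - 6*v + 5) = (v - 1)*(v + 3)*(v - 5)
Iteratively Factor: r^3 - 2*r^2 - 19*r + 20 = (r - 5)*(r^2 + 3*r - 4) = (r - 5)*(r + 4)*(r - 1)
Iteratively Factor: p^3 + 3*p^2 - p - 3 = (p + 1)*(p^2 + 2*p - 3) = (p + 1)*(p + 3)*(p - 1)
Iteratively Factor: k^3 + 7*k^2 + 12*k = (k + 3)*(k^2 + 4*k) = (k + 3)*(k + 4)*(k)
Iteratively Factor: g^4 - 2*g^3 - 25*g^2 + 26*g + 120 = (g + 4)*(g^3 - 6*g^2 - g + 30) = (g - 5)*(g + 4)*(g^2 - g - 6) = (g - 5)*(g - 3)*(g + 4)*(g + 2)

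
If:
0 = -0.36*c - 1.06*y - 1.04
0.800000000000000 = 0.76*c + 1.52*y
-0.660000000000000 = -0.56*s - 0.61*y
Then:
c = 9.40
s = 5.72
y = -4.17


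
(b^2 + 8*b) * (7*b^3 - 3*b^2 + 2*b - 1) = 7*b^5 + 53*b^4 - 22*b^3 + 15*b^2 - 8*b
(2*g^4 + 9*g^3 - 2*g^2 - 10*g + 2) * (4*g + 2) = 8*g^5 + 40*g^4 + 10*g^3 - 44*g^2 - 12*g + 4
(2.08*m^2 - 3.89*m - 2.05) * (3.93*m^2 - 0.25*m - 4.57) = 8.1744*m^4 - 15.8077*m^3 - 16.5896*m^2 + 18.2898*m + 9.3685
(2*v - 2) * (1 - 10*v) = -20*v^2 + 22*v - 2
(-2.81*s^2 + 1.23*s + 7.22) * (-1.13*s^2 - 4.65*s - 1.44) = 3.1753*s^4 + 11.6766*s^3 - 9.8317*s^2 - 35.3442*s - 10.3968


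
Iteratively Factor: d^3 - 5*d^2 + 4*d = (d)*(d^2 - 5*d + 4) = d*(d - 4)*(d - 1)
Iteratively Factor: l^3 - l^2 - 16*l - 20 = (l + 2)*(l^2 - 3*l - 10) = (l + 2)^2*(l - 5)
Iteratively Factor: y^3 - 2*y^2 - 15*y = (y)*(y^2 - 2*y - 15) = y*(y - 5)*(y + 3)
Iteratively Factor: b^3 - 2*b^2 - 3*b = (b)*(b^2 - 2*b - 3) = b*(b - 3)*(b + 1)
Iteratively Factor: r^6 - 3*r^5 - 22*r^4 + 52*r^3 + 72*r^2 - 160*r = (r + 4)*(r^5 - 7*r^4 + 6*r^3 + 28*r^2 - 40*r) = (r + 2)*(r + 4)*(r^4 - 9*r^3 + 24*r^2 - 20*r) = (r - 2)*(r + 2)*(r + 4)*(r^3 - 7*r^2 + 10*r) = (r - 2)^2*(r + 2)*(r + 4)*(r^2 - 5*r) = (r - 5)*(r - 2)^2*(r + 2)*(r + 4)*(r)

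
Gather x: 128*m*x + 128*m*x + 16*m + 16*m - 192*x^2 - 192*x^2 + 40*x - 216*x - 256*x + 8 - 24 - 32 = 32*m - 384*x^2 + x*(256*m - 432) - 48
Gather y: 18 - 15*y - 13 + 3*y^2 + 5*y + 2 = 3*y^2 - 10*y + 7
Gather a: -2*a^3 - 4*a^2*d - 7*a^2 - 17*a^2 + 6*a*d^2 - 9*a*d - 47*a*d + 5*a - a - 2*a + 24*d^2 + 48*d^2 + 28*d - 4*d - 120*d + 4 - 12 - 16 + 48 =-2*a^3 + a^2*(-4*d - 24) + a*(6*d^2 - 56*d + 2) + 72*d^2 - 96*d + 24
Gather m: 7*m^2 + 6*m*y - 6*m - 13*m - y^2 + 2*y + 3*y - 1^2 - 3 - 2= 7*m^2 + m*(6*y - 19) - y^2 + 5*y - 6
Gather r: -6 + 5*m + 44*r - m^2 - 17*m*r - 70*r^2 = -m^2 + 5*m - 70*r^2 + r*(44 - 17*m) - 6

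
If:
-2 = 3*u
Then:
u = -2/3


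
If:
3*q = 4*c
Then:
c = 3*q/4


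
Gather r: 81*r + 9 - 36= 81*r - 27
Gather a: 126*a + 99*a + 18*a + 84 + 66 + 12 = 243*a + 162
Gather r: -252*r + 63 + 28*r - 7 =56 - 224*r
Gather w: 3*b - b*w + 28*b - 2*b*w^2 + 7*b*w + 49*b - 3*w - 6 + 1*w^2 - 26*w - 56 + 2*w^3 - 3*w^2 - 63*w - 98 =80*b + 2*w^3 + w^2*(-2*b - 2) + w*(6*b - 92) - 160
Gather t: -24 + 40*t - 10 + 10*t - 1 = 50*t - 35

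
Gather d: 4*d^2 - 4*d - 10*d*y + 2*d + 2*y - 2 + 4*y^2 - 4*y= 4*d^2 + d*(-10*y - 2) + 4*y^2 - 2*y - 2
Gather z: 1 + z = z + 1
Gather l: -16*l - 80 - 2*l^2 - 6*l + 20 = -2*l^2 - 22*l - 60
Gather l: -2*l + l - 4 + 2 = -l - 2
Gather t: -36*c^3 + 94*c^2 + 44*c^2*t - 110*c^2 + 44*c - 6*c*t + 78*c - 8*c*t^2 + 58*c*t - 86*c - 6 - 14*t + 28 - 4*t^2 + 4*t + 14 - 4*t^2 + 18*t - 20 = -36*c^3 - 16*c^2 + 36*c + t^2*(-8*c - 8) + t*(44*c^2 + 52*c + 8) + 16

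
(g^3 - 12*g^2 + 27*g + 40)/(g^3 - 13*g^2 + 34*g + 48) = (g - 5)/(g - 6)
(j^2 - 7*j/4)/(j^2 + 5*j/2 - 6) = j*(4*j - 7)/(2*(2*j^2 + 5*j - 12))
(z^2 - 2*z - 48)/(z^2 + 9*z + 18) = (z - 8)/(z + 3)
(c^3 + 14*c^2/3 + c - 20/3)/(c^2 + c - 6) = (c^3 + 14*c^2/3 + c - 20/3)/(c^2 + c - 6)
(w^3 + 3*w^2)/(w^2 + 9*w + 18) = w^2/(w + 6)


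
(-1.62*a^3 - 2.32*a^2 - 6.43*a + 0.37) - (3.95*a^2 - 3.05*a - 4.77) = -1.62*a^3 - 6.27*a^2 - 3.38*a + 5.14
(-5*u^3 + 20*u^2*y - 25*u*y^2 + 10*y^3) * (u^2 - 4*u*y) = -5*u^5 + 40*u^4*y - 105*u^3*y^2 + 110*u^2*y^3 - 40*u*y^4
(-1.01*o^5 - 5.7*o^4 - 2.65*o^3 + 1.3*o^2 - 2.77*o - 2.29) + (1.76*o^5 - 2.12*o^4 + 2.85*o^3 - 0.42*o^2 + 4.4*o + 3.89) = 0.75*o^5 - 7.82*o^4 + 0.2*o^3 + 0.88*o^2 + 1.63*o + 1.6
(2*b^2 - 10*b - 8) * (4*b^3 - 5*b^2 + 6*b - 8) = 8*b^5 - 50*b^4 + 30*b^3 - 36*b^2 + 32*b + 64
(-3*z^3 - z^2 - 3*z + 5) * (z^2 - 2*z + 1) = -3*z^5 + 5*z^4 - 4*z^3 + 10*z^2 - 13*z + 5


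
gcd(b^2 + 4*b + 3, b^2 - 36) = 1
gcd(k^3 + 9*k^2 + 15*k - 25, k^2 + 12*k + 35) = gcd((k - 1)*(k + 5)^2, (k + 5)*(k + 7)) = k + 5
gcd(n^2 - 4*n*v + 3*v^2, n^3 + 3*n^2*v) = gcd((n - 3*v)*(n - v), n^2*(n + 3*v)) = 1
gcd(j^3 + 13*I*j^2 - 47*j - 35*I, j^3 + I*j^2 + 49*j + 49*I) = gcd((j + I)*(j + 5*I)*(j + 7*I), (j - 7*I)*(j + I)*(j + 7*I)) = j^2 + 8*I*j - 7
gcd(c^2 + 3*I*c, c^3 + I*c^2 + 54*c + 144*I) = c + 3*I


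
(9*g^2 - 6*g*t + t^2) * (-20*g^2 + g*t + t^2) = -180*g^4 + 129*g^3*t - 17*g^2*t^2 - 5*g*t^3 + t^4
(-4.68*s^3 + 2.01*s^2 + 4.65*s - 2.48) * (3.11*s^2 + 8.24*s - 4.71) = -14.5548*s^5 - 32.3121*s^4 + 53.0667*s^3 + 21.1361*s^2 - 42.3367*s + 11.6808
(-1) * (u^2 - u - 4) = -u^2 + u + 4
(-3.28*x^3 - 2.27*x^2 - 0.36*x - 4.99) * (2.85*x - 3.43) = -9.348*x^4 + 4.7809*x^3 + 6.7601*x^2 - 12.9867*x + 17.1157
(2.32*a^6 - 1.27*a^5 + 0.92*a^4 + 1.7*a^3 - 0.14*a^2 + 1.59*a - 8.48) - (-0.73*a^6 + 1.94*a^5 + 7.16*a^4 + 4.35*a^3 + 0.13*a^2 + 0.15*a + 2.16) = 3.05*a^6 - 3.21*a^5 - 6.24*a^4 - 2.65*a^3 - 0.27*a^2 + 1.44*a - 10.64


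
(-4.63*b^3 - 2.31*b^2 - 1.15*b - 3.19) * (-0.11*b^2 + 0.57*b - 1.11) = 0.5093*b^5 - 2.385*b^4 + 3.9491*b^3 + 2.2595*b^2 - 0.5418*b + 3.5409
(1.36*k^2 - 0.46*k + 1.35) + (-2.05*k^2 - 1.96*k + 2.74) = -0.69*k^2 - 2.42*k + 4.09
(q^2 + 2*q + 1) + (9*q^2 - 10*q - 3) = 10*q^2 - 8*q - 2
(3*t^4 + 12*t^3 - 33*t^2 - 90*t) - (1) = 3*t^4 + 12*t^3 - 33*t^2 - 90*t - 1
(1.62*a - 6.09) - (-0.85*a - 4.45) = 2.47*a - 1.64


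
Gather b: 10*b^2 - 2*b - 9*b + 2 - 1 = 10*b^2 - 11*b + 1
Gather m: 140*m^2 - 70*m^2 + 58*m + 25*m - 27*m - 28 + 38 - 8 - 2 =70*m^2 + 56*m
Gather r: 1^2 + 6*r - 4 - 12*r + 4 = 1 - 6*r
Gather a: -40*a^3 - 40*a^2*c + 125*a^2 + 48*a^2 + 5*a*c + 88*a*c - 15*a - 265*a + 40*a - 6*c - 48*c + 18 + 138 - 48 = -40*a^3 + a^2*(173 - 40*c) + a*(93*c - 240) - 54*c + 108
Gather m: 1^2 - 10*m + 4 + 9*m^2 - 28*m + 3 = 9*m^2 - 38*m + 8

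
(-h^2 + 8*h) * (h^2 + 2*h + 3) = -h^4 + 6*h^3 + 13*h^2 + 24*h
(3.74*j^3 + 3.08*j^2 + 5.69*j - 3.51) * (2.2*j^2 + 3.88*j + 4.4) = 8.228*j^5 + 21.2872*j^4 + 40.9244*j^3 + 27.9072*j^2 + 11.4172*j - 15.444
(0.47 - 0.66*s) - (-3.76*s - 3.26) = 3.1*s + 3.73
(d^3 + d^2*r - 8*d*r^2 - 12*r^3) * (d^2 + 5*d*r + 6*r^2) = d^5 + 6*d^4*r + 3*d^3*r^2 - 46*d^2*r^3 - 108*d*r^4 - 72*r^5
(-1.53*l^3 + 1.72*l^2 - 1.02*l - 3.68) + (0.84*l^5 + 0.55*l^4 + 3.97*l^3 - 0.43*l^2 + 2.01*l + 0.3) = 0.84*l^5 + 0.55*l^4 + 2.44*l^3 + 1.29*l^2 + 0.99*l - 3.38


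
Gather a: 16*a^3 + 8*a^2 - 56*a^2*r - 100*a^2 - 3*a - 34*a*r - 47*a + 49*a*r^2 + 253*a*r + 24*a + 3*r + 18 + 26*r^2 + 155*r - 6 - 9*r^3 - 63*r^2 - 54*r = 16*a^3 + a^2*(-56*r - 92) + a*(49*r^2 + 219*r - 26) - 9*r^3 - 37*r^2 + 104*r + 12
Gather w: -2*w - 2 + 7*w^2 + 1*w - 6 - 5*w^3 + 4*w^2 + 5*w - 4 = -5*w^3 + 11*w^2 + 4*w - 12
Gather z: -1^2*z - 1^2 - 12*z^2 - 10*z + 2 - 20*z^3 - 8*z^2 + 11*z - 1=-20*z^3 - 20*z^2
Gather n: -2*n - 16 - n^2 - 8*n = -n^2 - 10*n - 16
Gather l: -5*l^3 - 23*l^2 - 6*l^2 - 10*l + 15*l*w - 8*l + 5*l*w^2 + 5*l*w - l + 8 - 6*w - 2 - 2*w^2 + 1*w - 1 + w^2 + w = -5*l^3 - 29*l^2 + l*(5*w^2 + 20*w - 19) - w^2 - 4*w + 5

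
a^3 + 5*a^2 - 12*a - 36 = (a - 3)*(a + 2)*(a + 6)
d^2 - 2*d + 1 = (d - 1)^2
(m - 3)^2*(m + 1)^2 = m^4 - 4*m^3 - 2*m^2 + 12*m + 9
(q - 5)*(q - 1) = q^2 - 6*q + 5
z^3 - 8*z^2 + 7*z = z*(z - 7)*(z - 1)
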